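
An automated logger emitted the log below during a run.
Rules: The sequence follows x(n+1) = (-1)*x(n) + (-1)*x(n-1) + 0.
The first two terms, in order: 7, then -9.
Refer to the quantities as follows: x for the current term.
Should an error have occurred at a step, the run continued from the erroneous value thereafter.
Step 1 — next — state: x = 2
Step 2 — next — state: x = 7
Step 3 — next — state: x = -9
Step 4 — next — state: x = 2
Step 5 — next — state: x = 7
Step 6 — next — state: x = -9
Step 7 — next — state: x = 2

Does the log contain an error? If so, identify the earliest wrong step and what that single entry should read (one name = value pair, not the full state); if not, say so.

Recomputing the run from the initial state:
step 1: x = 2
step 2: x = 7
step 3: x = -9
step 4: x = 2
step 5: x = 7
step 6: x = -9
step 7: x = 2
This matches the log at every step.

no error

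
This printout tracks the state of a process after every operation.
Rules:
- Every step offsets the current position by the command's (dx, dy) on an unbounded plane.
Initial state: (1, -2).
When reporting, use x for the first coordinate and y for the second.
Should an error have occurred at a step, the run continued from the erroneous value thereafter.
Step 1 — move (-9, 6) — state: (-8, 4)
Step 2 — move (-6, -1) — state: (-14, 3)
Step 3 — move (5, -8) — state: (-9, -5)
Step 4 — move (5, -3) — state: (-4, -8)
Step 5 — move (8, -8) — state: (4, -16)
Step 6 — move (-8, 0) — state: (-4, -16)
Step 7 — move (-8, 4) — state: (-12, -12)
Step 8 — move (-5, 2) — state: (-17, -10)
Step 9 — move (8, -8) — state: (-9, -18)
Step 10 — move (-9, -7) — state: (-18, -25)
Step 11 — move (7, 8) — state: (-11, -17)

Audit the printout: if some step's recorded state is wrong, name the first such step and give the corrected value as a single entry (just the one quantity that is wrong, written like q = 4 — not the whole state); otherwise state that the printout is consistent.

no error

1. x = 1 + (-9) = -8, y = -2 + (6) = 4 (agrees with the printout)
2. x = -8 + (-6) = -14, y = 4 + (-1) = 3 (verified)
3. x = -14 + (5) = -9, y = 3 + (-8) = -5 (in agreement)
4. x = -9 + (5) = -4, y = -5 + (-3) = -8 (verified)
5. x = -4 + (8) = 4, y = -8 + (-8) = -16 (verified)
6. x = 4 + (-8) = -4, y = -16 + (0) = -16 (same as recorded)
7. x = -4 + (-8) = -12, y = -16 + (4) = -12 (same as recorded)
8. x = -12 + (-5) = -17, y = -12 + (2) = -10 (no discrepancy)
9. x = -17 + (8) = -9, y = -10 + (-8) = -18 (verified)
10. x = -9 + (-9) = -18, y = -18 + (-7) = -25 (verified)
11. x = -18 + (7) = -11, y = -25 + (8) = -17 (checks out)
The recomputation confirms every line.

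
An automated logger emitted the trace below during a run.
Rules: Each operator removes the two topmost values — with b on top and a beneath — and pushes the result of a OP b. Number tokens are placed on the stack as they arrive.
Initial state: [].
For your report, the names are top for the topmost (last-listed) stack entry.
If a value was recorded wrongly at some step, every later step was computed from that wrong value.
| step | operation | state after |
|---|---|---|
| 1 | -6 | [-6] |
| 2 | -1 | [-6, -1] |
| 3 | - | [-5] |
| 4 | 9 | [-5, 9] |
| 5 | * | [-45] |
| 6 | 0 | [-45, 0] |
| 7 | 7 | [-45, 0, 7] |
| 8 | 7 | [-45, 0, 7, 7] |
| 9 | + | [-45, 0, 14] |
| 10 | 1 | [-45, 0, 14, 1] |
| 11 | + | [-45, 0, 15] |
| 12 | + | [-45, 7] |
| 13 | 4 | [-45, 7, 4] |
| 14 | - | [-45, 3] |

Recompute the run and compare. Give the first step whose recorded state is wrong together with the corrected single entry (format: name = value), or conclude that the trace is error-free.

Step 1: push -6: top = -6 — checks out.
Step 2: push -1: top = -1 — same as recorded.
Step 3: -6 - -1 = -5 — same as recorded.
Step 4: push 9: top = 9 — agrees with the trace.
Step 5: -5 * 9 = -45 — same as recorded.
Step 6: push 0: top = 0 — same as recorded.
Step 7: push 7: top = 7 — consistent with the trace.
Step 8: push 7: top = 7 — no discrepancy.
Step 9: 7 + 7 = 14 — exactly as logged.
Step 10: push 1: top = 1 — in agreement.
Step 11: 14 + 1 = 15 — verified.
Step 12: 0 + 15 = 15 — this is not what the trace shows.
Conclusion: step 12 carries the first error; the entry should be top = 15.

step 12, top = 15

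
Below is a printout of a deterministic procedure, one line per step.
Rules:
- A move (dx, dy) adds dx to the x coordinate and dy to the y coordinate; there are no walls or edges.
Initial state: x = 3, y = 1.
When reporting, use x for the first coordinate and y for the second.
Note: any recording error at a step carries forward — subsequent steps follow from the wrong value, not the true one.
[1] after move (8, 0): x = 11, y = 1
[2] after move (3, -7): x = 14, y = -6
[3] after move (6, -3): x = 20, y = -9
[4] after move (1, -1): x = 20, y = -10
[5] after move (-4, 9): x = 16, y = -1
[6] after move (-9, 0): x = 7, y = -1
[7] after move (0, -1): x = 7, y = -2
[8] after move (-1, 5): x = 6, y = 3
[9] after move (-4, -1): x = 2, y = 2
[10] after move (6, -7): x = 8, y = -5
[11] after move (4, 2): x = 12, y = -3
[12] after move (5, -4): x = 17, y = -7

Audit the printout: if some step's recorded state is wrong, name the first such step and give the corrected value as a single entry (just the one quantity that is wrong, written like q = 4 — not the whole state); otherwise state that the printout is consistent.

step 4, x = 21

Recomputing the run from the initial state:
step 1: x = 11, y = 1
step 2: x = 14, y = -6
step 3: x = 20, y = -9
step 4: x = 21, y = -10
step 5: x = 17, y = -1
step 6: x = 8, y = -1
step 7: x = 8, y = -2
step 8: x = 7, y = 3
step 9: x = 3, y = 2
step 10: x = 9, y = -5
step 11: x = 13, y = -3
step 12: x = 18, y = -7
The first disagreement with the printout is at step 4, where the value should be x = 21.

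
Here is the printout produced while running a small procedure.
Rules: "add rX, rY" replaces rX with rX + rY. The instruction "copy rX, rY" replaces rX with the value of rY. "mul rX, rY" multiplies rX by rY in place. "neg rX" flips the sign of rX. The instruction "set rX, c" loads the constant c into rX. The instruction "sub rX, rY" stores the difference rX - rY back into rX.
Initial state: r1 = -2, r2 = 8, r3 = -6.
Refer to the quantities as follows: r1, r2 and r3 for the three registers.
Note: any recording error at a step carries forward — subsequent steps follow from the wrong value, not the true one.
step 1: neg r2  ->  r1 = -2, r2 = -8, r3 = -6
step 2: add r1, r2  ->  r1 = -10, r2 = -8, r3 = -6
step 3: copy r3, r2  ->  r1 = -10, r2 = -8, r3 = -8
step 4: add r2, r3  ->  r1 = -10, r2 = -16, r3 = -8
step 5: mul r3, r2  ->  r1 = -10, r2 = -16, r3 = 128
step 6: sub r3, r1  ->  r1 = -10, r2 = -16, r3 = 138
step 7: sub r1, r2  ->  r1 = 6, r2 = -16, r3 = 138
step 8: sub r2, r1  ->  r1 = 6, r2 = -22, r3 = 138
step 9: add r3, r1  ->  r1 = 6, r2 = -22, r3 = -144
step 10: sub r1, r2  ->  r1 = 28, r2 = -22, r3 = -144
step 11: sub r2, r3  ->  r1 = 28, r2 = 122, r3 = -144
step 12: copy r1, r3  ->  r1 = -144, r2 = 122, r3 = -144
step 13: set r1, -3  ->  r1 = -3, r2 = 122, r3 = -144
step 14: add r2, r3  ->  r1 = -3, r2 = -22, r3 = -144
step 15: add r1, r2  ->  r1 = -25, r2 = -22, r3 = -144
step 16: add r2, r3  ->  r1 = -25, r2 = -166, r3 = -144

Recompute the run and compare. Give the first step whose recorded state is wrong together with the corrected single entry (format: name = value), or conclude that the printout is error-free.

Step 1: r2 = -(8) = -8 — agrees with the printout.
Step 2: r1 = -2 + -8 = -10 — in agreement.
Step 3: r3 = -8 — confirmed correct.
Step 4: r2 = -8 + -8 = -16 — confirmed correct.
Step 5: r3 = -8 * -16 = 128 — confirmed correct.
Step 6: r3 = 128 - -10 = 138 — exactly as logged.
Step 7: r1 = -10 - -16 = 6 — verified.
Step 8: r2 = -16 - 6 = -22 — confirmed correct.
Step 9: r3 = 138 + 6 = 144 — not what was recorded.
The earliest wrong entry is at step 9: it should read r3 = 144.

step 9, r3 = 144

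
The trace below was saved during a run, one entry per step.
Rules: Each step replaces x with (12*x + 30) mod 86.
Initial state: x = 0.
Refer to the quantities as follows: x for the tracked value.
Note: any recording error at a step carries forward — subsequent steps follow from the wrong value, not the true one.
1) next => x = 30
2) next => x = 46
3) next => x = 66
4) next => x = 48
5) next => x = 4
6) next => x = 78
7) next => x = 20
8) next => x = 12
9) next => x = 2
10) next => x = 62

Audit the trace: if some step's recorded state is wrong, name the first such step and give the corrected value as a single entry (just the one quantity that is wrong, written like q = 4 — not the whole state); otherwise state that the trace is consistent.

step 1: x = (12*0 + 30) mod 86 = 30 -> exactly as logged
step 2: x = (12*30 + 30) mod 86 = 46 -> consistent with the trace
step 3: x = (12*46 + 30) mod 86 = 66 -> matches
step 4: x = (12*66 + 30) mod 86 = 48 -> same as recorded
step 5: x = (12*48 + 30) mod 86 = 4 -> checks out
step 6: x = (12*4 + 30) mod 86 = 78 -> no discrepancy
step 7: x = (12*78 + 30) mod 86 = 20 -> same as recorded
step 8: x = (12*20 + 30) mod 86 = 12 -> agrees with the trace
step 9: x = (12*12 + 30) mod 86 = 2 -> confirmed correct
step 10: x = (12*2 + 30) mod 86 = 54 -> not what was recorded
The earliest wrong entry is at step 10: it should read x = 54.

step 10, x = 54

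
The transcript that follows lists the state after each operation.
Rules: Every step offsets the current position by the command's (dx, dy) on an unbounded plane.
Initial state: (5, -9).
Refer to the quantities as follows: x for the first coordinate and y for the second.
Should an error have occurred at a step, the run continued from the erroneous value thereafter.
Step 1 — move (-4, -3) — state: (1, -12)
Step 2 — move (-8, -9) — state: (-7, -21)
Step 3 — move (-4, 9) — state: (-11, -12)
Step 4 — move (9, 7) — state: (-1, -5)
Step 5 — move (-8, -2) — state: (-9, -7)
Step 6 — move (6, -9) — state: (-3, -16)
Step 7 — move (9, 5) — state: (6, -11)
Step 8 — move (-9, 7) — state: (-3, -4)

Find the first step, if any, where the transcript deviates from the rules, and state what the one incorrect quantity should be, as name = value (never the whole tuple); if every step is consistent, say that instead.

step 4, x = -2

step 1: x = 5 + (-4) = 1, y = -9 + (-3) = -12 -> consistent with the transcript
step 2: x = 1 + (-8) = -7, y = -12 + (-9) = -21 -> matches
step 3: x = -7 + (-4) = -11, y = -21 + (9) = -12 -> exactly as logged
step 4: x = -11 + (9) = -2, y = -12 + (7) = -5 -> a discrepancy with the transcript
Conclusion: step 4 carries the first error; the entry should be x = -2.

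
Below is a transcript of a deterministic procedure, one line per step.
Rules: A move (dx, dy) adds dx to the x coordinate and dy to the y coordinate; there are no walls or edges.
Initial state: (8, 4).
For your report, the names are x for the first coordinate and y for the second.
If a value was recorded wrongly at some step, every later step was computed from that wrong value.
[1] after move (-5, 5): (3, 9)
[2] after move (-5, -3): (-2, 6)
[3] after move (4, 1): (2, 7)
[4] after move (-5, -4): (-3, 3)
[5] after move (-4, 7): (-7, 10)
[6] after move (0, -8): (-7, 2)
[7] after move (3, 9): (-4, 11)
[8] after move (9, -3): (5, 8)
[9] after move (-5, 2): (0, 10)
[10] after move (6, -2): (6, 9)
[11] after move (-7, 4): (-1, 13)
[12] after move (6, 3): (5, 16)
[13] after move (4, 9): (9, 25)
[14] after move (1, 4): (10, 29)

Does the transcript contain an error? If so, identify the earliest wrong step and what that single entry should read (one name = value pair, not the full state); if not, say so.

step 10, y = 8

Step 1: x = 8 + (-5) = 3, y = 4 + (5) = 9 — matches.
Step 2: x = 3 + (-5) = -2, y = 9 + (-3) = 6 — in agreement.
Step 3: x = -2 + (4) = 2, y = 6 + (1) = 7 — matches.
Step 4: x = 2 + (-5) = -3, y = 7 + (-4) = 3 — in agreement.
Step 5: x = -3 + (-4) = -7, y = 3 + (7) = 10 — verified.
Step 6: x = -7 + (0) = -7, y = 10 + (-8) = 2 — confirmed correct.
Step 7: x = -7 + (3) = -4, y = 2 + (9) = 11 — same as recorded.
Step 8: x = -4 + (9) = 5, y = 11 + (-3) = 8 — matches.
Step 9: x = 5 + (-5) = 0, y = 8 + (2) = 10 — consistent with the transcript.
Step 10: x = 0 + (6) = 6, y = 10 + (-2) = 8 — first mismatch against the transcript.
First incorrect step: 10; the correct value is y = 8.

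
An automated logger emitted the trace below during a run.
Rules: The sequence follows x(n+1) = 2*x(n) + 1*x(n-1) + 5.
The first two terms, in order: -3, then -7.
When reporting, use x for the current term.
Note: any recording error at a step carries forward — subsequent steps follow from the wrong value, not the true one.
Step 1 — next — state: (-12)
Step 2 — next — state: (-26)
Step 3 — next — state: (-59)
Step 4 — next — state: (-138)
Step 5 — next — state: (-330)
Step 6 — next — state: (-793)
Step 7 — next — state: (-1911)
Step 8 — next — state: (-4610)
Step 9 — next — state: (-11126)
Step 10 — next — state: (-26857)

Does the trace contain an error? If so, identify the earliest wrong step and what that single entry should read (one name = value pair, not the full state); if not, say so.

step 4, x = -139

Recomputing the run from the initial state:
step 1: x = -12
step 2: x = -26
step 3: x = -59
step 4: x = -139
step 5: x = -332
step 6: x = -798
step 7: x = -1923
step 8: x = -4639
step 9: x = -11196
step 10: x = -27026
The first disagreement with the trace is at step 4, where the value should be x = -139.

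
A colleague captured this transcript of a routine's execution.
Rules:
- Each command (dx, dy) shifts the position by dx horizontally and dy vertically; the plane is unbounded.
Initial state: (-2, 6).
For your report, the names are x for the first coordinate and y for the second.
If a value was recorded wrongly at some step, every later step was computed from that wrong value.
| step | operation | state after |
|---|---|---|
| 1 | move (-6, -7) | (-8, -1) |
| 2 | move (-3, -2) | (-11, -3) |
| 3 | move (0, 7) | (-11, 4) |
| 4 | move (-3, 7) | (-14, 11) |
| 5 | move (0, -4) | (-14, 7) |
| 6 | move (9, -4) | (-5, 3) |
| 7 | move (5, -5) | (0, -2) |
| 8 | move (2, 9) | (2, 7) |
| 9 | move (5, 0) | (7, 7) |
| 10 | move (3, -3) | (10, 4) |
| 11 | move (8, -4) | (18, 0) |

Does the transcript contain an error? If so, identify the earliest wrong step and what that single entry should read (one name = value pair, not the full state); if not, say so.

Step 1: x = -2 + (-6) = -8, y = 6 + (-7) = -1 — consistent with the transcript.
Step 2: x = -8 + (-3) = -11, y = -1 + (-2) = -3 — no discrepancy.
Step 3: x = -11 + (0) = -11, y = -3 + (7) = 4 — checks out.
Step 4: x = -11 + (-3) = -14, y = 4 + (7) = 11 — same as recorded.
Step 5: x = -14 + (0) = -14, y = 11 + (-4) = 7 — exactly as logged.
Step 6: x = -14 + (9) = -5, y = 7 + (-4) = 3 — no discrepancy.
Step 7: x = -5 + (5) = 0, y = 3 + (-5) = -2 — agrees with the transcript.
Step 8: x = 0 + (2) = 2, y = -2 + (9) = 7 — agrees with the transcript.
Step 9: x = 2 + (5) = 7, y = 7 + (0) = 7 — checks out.
Step 10: x = 7 + (3) = 10, y = 7 + (-3) = 4 — checks out.
Step 11: x = 10 + (8) = 18, y = 4 + (-4) = 0 — checks out.
Every step is consistent.

no error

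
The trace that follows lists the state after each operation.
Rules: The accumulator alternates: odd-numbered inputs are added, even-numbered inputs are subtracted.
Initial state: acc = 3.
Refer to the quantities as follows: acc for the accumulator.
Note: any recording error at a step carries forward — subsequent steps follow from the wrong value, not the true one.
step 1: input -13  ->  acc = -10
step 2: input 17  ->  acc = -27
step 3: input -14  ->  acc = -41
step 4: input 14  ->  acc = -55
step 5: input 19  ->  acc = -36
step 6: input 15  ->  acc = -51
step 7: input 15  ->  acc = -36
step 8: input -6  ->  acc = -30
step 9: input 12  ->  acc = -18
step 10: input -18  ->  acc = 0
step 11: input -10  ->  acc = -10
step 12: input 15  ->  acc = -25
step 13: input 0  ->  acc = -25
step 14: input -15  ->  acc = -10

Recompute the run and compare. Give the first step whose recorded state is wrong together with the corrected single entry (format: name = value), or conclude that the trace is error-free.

no error

1. acc = 3 + -13 = -10 (consistent with the trace)
2. acc = -10 - 17 = -27 (matches)
3. acc = -27 + -14 = -41 (in agreement)
4. acc = -41 - 14 = -55 (in agreement)
5. acc = -55 + 19 = -36 (same as recorded)
6. acc = -36 - 15 = -51 (agrees with the trace)
7. acc = -51 + 15 = -36 (matches)
8. acc = -36 - -6 = -30 (same as recorded)
9. acc = -30 + 12 = -18 (consistent with the trace)
10. acc = -18 - -18 = 0 (verified)
11. acc = 0 + -10 = -10 (matches)
12. acc = -10 - 15 = -25 (in agreement)
13. acc = -25 + 0 = -25 (matches)
14. acc = -25 - -15 = -10 (in agreement)
The whole run recomputes cleanly — no discrepancies.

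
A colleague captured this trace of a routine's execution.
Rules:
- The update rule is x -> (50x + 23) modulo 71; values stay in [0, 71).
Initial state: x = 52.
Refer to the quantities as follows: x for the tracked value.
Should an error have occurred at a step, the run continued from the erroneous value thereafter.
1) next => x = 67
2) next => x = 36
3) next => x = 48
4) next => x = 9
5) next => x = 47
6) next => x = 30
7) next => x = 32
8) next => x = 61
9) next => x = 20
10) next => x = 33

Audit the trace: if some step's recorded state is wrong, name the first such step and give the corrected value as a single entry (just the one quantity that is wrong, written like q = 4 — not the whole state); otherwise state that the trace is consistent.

step 10, x = 29

Step 1: x = (50*52 + 23) mod 71 = 67 — in agreement.
Step 2: x = (50*67 + 23) mod 71 = 36 — confirmed correct.
Step 3: x = (50*36 + 23) mod 71 = 48 — checks out.
Step 4: x = (50*48 + 23) mod 71 = 9 — agrees with the trace.
Step 5: x = (50*9 + 23) mod 71 = 47 — consistent with the trace.
Step 6: x = (50*47 + 23) mod 71 = 30 — no discrepancy.
Step 7: x = (50*30 + 23) mod 71 = 32 — consistent with the trace.
Step 8: x = (50*32 + 23) mod 71 = 61 — confirmed correct.
Step 9: x = (50*61 + 23) mod 71 = 20 — agrees with the trace.
Step 10: x = (50*20 + 23) mod 71 = 29 — the recorded entry deviates here.
Conclusion: step 10 carries the first error; the entry should be x = 29.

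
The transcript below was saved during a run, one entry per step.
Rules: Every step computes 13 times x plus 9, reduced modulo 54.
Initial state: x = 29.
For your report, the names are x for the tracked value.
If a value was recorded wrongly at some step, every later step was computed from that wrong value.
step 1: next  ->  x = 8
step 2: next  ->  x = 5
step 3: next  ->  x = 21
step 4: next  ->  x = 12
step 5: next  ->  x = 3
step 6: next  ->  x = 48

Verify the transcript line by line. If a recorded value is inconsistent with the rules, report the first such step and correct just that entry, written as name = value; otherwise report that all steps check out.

Recomputing the run from the initial state:
step 1: x = 8
step 2: x = 5
step 3: x = 20
step 4: x = 53
step 5: x = 50
step 6: x = 11
The first disagreement with the transcript is at step 3, where the value should be x = 20.

step 3, x = 20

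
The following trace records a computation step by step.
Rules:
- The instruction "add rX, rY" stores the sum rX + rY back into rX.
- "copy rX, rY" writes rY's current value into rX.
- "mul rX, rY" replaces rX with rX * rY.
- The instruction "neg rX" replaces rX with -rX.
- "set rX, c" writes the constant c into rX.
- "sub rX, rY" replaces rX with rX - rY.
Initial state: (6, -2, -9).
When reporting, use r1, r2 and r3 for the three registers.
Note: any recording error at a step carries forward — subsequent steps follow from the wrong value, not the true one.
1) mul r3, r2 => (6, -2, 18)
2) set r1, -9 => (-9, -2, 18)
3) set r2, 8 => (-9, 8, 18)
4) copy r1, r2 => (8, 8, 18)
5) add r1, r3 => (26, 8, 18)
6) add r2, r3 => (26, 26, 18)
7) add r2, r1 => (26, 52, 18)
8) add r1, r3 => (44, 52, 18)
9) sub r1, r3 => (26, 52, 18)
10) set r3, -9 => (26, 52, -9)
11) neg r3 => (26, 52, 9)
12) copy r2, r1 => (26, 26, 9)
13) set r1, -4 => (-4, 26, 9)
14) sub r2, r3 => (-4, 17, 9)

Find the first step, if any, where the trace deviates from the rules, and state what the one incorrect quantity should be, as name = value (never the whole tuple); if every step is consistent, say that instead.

no error

Recomputing the run from the initial state:
step 1: r1 = 6, r2 = -2, r3 = 18
step 2: r1 = -9, r2 = -2, r3 = 18
step 3: r1 = -9, r2 = 8, r3 = 18
step 4: r1 = 8, r2 = 8, r3 = 18
step 5: r1 = 26, r2 = 8, r3 = 18
step 6: r1 = 26, r2 = 26, r3 = 18
step 7: r1 = 26, r2 = 52, r3 = 18
step 8: r1 = 44, r2 = 52, r3 = 18
step 9: r1 = 26, r2 = 52, r3 = 18
step 10: r1 = 26, r2 = 52, r3 = -9
step 11: r1 = 26, r2 = 52, r3 = 9
step 12: r1 = 26, r2 = 26, r3 = 9
step 13: r1 = -4, r2 = 26, r3 = 9
step 14: r1 = -4, r2 = 17, r3 = 9
This matches the trace at every step.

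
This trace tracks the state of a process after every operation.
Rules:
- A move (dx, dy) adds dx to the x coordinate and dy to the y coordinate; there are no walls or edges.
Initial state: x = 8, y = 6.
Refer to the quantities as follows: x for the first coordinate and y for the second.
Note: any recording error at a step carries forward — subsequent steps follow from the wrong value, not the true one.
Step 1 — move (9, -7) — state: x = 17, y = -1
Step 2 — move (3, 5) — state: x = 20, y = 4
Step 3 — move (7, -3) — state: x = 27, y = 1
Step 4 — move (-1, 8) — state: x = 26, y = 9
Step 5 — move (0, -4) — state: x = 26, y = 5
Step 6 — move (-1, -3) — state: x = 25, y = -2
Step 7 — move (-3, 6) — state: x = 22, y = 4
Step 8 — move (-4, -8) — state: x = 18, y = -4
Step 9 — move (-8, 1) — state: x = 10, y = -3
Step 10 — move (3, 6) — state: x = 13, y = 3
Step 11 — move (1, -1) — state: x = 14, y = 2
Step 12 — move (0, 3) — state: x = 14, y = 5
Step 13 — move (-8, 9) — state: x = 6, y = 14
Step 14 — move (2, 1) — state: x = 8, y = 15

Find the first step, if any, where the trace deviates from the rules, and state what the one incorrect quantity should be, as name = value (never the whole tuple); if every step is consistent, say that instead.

step 6, y = 2

Recomputing the run from the initial state:
step 1: x = 17, y = -1
step 2: x = 20, y = 4
step 3: x = 27, y = 1
step 4: x = 26, y = 9
step 5: x = 26, y = 5
step 6: x = 25, y = 2
step 7: x = 22, y = 8
step 8: x = 18, y = 0
step 9: x = 10, y = 1
step 10: x = 13, y = 7
step 11: x = 14, y = 6
step 12: x = 14, y = 9
step 13: x = 6, y = 18
step 14: x = 8, y = 19
The first disagreement with the trace is at step 6, where the value should be y = 2.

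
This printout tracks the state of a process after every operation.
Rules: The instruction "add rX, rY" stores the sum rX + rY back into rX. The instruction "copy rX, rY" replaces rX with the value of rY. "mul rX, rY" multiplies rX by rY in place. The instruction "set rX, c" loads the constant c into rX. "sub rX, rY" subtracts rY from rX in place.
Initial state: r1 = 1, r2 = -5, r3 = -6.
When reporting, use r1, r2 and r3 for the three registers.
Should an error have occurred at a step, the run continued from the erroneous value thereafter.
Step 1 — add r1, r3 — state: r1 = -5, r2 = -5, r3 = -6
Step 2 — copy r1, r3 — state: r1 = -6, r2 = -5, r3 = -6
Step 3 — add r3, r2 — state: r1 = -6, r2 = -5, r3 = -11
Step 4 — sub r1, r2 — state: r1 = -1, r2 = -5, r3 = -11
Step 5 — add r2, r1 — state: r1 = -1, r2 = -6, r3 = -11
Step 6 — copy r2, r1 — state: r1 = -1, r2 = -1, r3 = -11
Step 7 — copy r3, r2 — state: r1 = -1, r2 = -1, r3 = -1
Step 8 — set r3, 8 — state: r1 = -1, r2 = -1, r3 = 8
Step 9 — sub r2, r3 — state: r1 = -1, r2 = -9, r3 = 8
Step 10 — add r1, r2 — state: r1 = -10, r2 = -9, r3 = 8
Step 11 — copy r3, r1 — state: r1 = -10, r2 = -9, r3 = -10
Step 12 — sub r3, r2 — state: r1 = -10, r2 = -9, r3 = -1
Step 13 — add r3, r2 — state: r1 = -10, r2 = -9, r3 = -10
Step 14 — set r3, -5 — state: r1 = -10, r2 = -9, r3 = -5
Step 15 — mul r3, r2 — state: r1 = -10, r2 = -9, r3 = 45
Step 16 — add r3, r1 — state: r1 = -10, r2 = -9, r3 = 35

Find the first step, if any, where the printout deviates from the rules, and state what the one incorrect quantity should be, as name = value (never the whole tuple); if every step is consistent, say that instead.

Recomputing the run from the initial state:
step 1: r1 = -5, r2 = -5, r3 = -6
step 2: r1 = -6, r2 = -5, r3 = -6
step 3: r1 = -6, r2 = -5, r3 = -11
step 4: r1 = -1, r2 = -5, r3 = -11
step 5: r1 = -1, r2 = -6, r3 = -11
step 6: r1 = -1, r2 = -1, r3 = -11
step 7: r1 = -1, r2 = -1, r3 = -1
step 8: r1 = -1, r2 = -1, r3 = 8
step 9: r1 = -1, r2 = -9, r3 = 8
step 10: r1 = -10, r2 = -9, r3 = 8
step 11: r1 = -10, r2 = -9, r3 = -10
step 12: r1 = -10, r2 = -9, r3 = -1
step 13: r1 = -10, r2 = -9, r3 = -10
step 14: r1 = -10, r2 = -9, r3 = -5
step 15: r1 = -10, r2 = -9, r3 = 45
step 16: r1 = -10, r2 = -9, r3 = 35
This matches the printout at every step.

no error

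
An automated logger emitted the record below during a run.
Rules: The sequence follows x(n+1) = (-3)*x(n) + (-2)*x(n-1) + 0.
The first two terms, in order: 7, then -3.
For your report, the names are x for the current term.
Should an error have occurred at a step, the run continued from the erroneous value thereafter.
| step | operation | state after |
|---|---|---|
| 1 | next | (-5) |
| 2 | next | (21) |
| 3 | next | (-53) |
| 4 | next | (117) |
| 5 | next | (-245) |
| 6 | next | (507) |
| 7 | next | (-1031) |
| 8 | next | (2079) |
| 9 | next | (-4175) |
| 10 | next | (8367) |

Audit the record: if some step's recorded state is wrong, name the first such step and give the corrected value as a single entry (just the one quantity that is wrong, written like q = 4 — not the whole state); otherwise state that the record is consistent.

Recomputing the run from the initial state:
step 1: x = -5
step 2: x = 21
step 3: x = -53
step 4: x = 117
step 5: x = -245
step 6: x = 501
step 7: x = -1013
step 8: x = 2037
step 9: x = -4085
step 10: x = 8181
The first disagreement with the record is at step 6, where the value should be x = 501.

step 6, x = 501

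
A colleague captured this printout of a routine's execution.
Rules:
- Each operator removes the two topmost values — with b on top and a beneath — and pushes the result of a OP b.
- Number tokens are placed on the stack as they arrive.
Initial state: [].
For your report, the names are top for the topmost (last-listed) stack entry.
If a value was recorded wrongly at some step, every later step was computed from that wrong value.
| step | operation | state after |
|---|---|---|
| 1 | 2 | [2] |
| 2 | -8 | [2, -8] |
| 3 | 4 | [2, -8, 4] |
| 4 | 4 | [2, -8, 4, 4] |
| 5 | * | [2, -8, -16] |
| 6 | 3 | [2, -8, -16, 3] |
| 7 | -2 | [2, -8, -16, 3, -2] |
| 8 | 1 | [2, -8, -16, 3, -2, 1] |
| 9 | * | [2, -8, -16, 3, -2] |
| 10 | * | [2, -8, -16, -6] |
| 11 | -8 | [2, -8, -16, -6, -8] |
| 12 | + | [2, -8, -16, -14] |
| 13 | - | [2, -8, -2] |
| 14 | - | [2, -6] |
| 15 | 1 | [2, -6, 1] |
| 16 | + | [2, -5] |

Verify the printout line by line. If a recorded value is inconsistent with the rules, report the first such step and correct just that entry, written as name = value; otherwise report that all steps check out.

1. push 2: top = 2 (same as recorded)
2. push -8: top = -8 (exactly as logged)
3. push 4: top = 4 (agrees with the printout)
4. push 4: top = 4 (checks out)
5. 4 * 4 = 16 (the printout has a different value)
First deviation found at step 5; the corrected entry is top = 16.

step 5, top = 16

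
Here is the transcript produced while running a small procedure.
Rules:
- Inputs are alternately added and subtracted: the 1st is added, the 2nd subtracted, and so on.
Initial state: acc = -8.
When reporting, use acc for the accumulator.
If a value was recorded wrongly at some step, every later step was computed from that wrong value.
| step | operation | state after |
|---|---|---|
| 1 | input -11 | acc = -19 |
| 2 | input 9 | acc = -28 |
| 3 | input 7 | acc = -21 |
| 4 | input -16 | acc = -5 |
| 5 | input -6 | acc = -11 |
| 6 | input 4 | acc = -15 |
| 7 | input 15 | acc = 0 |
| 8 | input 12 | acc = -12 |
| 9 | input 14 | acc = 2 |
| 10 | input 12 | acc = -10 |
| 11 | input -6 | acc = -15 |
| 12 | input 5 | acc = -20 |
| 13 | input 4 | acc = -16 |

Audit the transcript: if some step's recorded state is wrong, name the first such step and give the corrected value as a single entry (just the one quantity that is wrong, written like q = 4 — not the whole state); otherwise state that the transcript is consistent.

step 11, acc = -16

Recomputing the run from the initial state:
step 1: acc = -19
step 2: acc = -28
step 3: acc = -21
step 4: acc = -5
step 5: acc = -11
step 6: acc = -15
step 7: acc = 0
step 8: acc = -12
step 9: acc = 2
step 10: acc = -10
step 11: acc = -16
step 12: acc = -21
step 13: acc = -17
The first disagreement with the transcript is at step 11, where the value should be acc = -16.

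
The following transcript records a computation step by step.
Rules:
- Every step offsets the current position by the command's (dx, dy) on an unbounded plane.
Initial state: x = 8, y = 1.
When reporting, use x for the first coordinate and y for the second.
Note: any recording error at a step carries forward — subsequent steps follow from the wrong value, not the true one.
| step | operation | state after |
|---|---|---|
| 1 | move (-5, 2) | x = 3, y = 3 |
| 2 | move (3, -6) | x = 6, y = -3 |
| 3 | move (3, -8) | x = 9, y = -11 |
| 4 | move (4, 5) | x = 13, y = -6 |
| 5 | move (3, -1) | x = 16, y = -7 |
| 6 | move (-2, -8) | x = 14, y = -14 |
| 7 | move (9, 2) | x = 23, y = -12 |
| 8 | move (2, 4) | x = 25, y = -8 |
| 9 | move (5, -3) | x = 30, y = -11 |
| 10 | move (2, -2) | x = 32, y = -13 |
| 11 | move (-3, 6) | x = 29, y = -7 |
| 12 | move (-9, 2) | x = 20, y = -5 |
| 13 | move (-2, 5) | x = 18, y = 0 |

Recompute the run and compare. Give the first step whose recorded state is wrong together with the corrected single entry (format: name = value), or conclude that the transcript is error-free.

step 1: x = 8 + (-5) = 3, y = 1 + (2) = 3 -> matches
step 2: x = 3 + (3) = 6, y = 3 + (-6) = -3 -> matches
step 3: x = 6 + (3) = 9, y = -3 + (-8) = -11 -> matches
step 4: x = 9 + (4) = 13, y = -11 + (5) = -6 -> matches
step 5: x = 13 + (3) = 16, y = -6 + (-1) = -7 -> consistent with the transcript
step 6: x = 16 + (-2) = 14, y = -7 + (-8) = -15 -> the recorded entry deviates here
Step 6 is the first one off; corrected, y = -15.

step 6, y = -15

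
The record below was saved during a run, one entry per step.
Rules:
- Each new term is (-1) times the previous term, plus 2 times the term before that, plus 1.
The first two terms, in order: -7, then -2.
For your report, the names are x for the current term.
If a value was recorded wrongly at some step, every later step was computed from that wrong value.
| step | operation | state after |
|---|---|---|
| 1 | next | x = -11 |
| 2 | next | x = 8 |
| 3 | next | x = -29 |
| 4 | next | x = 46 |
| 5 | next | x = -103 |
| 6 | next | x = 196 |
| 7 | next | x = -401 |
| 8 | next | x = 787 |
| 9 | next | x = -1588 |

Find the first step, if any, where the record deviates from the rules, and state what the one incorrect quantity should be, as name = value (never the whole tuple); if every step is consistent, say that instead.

Recomputing the run from the initial state:
step 1: x = -11
step 2: x = 8
step 3: x = -29
step 4: x = 46
step 5: x = -103
step 6: x = 196
step 7: x = -401
step 8: x = 794
step 9: x = -1595
The first disagreement with the record is at step 8, where the value should be x = 794.

step 8, x = 794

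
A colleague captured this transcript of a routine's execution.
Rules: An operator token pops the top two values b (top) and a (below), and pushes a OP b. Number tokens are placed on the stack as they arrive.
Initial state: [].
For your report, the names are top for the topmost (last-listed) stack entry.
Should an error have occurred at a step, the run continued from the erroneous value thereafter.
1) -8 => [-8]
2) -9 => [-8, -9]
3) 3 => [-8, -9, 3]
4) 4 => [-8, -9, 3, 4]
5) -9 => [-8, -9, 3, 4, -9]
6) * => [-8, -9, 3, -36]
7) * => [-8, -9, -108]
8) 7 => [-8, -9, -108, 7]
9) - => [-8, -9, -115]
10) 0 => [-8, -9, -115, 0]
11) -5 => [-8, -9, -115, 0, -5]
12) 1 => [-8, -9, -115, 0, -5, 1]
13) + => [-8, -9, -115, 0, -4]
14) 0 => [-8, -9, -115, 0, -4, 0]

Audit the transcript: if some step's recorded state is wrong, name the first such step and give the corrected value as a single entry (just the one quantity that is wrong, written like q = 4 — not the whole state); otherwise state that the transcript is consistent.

Step 1: push -8: top = -8 — no discrepancy.
Step 2: push -9: top = -9 — same as recorded.
Step 3: push 3: top = 3 — same as recorded.
Step 4: push 4: top = 4 — agrees with the transcript.
Step 5: push -9: top = -9 — exactly as logged.
Step 6: 4 * -9 = -36 — matches.
Step 7: 3 * -36 = -108 — exactly as logged.
Step 8: push 7: top = 7 — confirmed correct.
Step 9: -108 - 7 = -115 — in agreement.
Step 10: push 0: top = 0 — no discrepancy.
Step 11: push -5: top = -5 — in agreement.
Step 12: push 1: top = 1 — same as recorded.
Step 13: -5 + 1 = -4 — in agreement.
Step 14: push 0: top = 0 — consistent with the transcript.
Each recorded entry agrees with the recomputation.

no error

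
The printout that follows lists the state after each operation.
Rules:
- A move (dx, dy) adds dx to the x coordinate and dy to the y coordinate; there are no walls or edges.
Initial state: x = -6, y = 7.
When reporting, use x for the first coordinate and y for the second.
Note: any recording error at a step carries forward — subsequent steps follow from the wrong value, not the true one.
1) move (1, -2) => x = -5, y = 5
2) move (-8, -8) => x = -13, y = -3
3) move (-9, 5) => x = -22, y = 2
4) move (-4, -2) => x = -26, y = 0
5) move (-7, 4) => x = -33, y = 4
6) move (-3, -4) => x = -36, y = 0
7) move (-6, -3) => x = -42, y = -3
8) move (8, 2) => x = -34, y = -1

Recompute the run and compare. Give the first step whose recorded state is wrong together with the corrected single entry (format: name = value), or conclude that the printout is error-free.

step 1: x = -6 + (1) = -5, y = 7 + (-2) = 5 -> matches
step 2: x = -5 + (-8) = -13, y = 5 + (-8) = -3 -> checks out
step 3: x = -13 + (-9) = -22, y = -3 + (5) = 2 -> agrees with the printout
step 4: x = -22 + (-4) = -26, y = 2 + (-2) = 0 -> consistent with the printout
step 5: x = -26 + (-7) = -33, y = 0 + (4) = 4 -> no discrepancy
step 6: x = -33 + (-3) = -36, y = 4 + (-4) = 0 -> checks out
step 7: x = -36 + (-6) = -42, y = 0 + (-3) = -3 -> agrees with the printout
step 8: x = -42 + (8) = -34, y = -3 + (2) = -1 -> consistent with the printout
Every step is consistent.

no error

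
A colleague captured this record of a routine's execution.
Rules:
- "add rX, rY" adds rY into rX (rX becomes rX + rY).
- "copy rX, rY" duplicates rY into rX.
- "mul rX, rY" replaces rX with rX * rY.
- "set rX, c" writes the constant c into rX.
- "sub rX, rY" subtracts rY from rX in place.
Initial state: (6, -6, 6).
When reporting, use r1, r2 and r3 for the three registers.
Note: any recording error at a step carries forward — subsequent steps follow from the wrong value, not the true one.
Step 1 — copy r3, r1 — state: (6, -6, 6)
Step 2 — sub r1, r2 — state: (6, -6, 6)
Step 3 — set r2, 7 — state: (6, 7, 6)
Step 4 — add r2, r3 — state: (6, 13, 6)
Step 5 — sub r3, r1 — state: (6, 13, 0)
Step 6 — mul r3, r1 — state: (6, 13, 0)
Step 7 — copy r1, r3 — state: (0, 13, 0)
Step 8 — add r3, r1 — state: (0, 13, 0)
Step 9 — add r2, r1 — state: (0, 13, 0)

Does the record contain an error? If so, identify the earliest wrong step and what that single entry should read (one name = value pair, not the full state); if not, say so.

step 2, r1 = 12

Step 1: r3 = 6 — verified.
Step 2: r1 = 6 - -6 = 12 — the record disagrees here.
Conclusion: step 2 carries the first error; the entry should be r1 = 12.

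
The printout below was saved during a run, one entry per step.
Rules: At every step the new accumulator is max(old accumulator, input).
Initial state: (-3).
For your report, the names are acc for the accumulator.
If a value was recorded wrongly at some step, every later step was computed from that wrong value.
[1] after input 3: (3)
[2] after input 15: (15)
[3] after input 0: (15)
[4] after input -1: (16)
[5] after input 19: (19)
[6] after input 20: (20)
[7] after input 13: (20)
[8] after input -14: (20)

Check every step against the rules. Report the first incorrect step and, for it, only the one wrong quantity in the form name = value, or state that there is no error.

step 4, acc = 15

Recomputing the run from the initial state:
step 1: acc = 3
step 2: acc = 15
step 3: acc = 15
step 4: acc = 15
step 5: acc = 19
step 6: acc = 20
step 7: acc = 20
step 8: acc = 20
The first disagreement with the printout is at step 4, where the value should be acc = 15.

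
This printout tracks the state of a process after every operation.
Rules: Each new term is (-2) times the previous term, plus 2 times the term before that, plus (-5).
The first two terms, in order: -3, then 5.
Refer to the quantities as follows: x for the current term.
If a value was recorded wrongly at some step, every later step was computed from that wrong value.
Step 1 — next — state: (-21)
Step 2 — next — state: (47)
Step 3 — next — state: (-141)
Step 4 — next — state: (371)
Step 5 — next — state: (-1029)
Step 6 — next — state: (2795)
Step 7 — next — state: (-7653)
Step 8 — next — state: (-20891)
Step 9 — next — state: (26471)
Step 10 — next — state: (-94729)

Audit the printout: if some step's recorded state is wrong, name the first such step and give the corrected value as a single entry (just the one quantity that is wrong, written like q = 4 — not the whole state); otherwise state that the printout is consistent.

Recomputing the run from the initial state:
step 1: x = -21
step 2: x = 47
step 3: x = -141
step 4: x = 371
step 5: x = -1029
step 6: x = 2795
step 7: x = -7653
step 8: x = 20891
step 9: x = -57093
step 10: x = 155963
The first disagreement with the printout is at step 8, where the value should be x = 20891.

step 8, x = 20891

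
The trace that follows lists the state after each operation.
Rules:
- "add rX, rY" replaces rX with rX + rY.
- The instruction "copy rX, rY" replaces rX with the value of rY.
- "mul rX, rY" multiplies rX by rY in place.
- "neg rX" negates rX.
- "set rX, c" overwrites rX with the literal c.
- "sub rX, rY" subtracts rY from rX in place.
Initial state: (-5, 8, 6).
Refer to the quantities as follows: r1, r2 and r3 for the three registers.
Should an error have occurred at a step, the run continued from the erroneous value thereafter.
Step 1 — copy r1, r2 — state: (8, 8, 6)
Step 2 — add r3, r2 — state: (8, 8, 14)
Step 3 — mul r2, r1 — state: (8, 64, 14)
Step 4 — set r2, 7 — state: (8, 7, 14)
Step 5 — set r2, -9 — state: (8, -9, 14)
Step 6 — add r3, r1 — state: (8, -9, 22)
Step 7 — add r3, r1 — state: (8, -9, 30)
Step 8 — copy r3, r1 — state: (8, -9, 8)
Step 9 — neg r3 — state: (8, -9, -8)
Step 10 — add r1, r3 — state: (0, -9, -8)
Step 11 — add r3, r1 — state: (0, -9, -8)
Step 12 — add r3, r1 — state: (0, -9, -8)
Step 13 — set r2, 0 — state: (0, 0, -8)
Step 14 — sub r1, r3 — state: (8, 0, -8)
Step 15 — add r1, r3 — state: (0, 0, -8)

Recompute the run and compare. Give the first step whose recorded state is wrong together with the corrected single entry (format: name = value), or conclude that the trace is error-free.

no error

Recomputing the run from the initial state:
step 1: r1 = 8, r2 = 8, r3 = 6
step 2: r1 = 8, r2 = 8, r3 = 14
step 3: r1 = 8, r2 = 64, r3 = 14
step 4: r1 = 8, r2 = 7, r3 = 14
step 5: r1 = 8, r2 = -9, r3 = 14
step 6: r1 = 8, r2 = -9, r3 = 22
step 7: r1 = 8, r2 = -9, r3 = 30
step 8: r1 = 8, r2 = -9, r3 = 8
step 9: r1 = 8, r2 = -9, r3 = -8
step 10: r1 = 0, r2 = -9, r3 = -8
step 11: r1 = 0, r2 = -9, r3 = -8
step 12: r1 = 0, r2 = -9, r3 = -8
step 13: r1 = 0, r2 = 0, r3 = -8
step 14: r1 = 8, r2 = 0, r3 = -8
step 15: r1 = 0, r2 = 0, r3 = -8
This matches the trace at every step.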